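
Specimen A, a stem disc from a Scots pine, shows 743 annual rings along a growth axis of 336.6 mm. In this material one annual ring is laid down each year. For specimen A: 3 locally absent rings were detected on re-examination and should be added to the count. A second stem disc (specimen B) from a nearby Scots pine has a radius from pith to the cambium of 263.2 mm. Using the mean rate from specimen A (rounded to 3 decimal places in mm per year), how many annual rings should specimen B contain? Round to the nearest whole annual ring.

Specimen A: adjusted count: 743 + 3 = 746 annual rings.
A: Extension rate ≈ 336.6 / 746 = 0.451 mm per year.
B spans 263.2 / 0.451 = 583.59 years ≈ 584 annual rings.

584 annual rings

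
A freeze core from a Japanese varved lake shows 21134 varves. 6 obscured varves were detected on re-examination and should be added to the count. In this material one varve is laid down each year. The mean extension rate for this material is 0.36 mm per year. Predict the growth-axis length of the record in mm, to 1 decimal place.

7610.4 mm

Correcting the raw count gives 21134 + 6 = 21140 true varves.
21140 years at 0.36 mm/year gives 0.36 × 21140 = 7610.4 mm.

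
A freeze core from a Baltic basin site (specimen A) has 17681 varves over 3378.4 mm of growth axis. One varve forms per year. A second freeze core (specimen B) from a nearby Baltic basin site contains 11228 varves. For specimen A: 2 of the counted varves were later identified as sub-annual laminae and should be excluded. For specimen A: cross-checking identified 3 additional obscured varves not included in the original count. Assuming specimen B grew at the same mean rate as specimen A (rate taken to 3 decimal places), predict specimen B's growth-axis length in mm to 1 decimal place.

Specimen A: after corrections the count is 17681 − 2 + 3 = 17682 varves.
A: Extension rate ≈ 3378.4 / 17682 = 0.191 mm/year.
B's length ≈ 0.191 × 11228 = 2144.5 mm.

2144.5 mm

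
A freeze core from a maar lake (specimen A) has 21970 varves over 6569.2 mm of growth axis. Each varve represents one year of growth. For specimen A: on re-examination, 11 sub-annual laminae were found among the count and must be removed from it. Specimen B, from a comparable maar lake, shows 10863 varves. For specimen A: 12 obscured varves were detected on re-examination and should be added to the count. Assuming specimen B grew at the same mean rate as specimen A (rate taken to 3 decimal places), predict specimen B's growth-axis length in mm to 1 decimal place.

3248.0 mm

Specimen A: after corrections the count is 21970 − 11 + 12 = 21971 varves.
A: Extension rate ≈ 6569.2 / 21971 = 0.299 mm per year.
For B, 0.299 mm/year × 10863 years = 3248.0 mm.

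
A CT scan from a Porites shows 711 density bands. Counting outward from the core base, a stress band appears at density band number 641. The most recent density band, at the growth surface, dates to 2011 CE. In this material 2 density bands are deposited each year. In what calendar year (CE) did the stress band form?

The stress band sits at density band 641 from the core base, so 711 − 641 = 70 density bands formed after it.
Dividing by 2 density bands per year: 70 / 2 = 35 years.
2011 − 35 = 1976 CE.

1976 CE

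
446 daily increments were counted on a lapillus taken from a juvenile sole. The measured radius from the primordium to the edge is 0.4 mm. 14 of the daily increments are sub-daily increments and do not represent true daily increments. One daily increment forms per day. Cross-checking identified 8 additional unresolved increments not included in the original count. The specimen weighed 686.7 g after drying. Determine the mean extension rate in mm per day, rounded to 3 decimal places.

Correcting the raw count gives 446 − 14 + 8 = 440 true daily increments.
Extension rate ≈ 0.4 / 440 = 0.001 mm per day.

0.001 mm per day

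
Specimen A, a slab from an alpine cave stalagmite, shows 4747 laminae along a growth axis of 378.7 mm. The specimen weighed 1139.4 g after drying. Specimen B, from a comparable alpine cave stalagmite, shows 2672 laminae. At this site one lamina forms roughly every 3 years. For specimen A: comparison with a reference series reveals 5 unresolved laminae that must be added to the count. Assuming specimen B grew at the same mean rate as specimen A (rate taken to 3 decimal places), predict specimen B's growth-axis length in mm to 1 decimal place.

216.4 mm

Specimen A: true lamina count = 4747 + 5 = 4752.
Specimen A: at 3 years per lamina, 4752 × 3 = 14256 years.
A: Mean rate = 378.7 mm / 14256 years ≈ 0.027 mm per year.
Specimen B: 2672 laminae at 3 years each span 2672 × 3 = 8016 years. Length of B = 0.027 × 8016 = 216.4 mm.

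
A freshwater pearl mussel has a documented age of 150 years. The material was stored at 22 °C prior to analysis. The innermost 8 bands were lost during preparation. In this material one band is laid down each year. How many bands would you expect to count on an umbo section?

142 bands

One band per year gives 150 bands over 150 years.
Subtracting the 8 bands not captured gives 150 − 8 = 142 bands in the record.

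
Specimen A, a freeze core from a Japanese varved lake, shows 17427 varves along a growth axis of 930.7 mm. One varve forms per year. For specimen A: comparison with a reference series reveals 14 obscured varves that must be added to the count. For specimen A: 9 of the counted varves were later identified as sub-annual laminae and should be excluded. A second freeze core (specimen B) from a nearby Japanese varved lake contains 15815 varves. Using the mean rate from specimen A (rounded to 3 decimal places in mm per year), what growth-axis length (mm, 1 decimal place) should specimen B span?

Specimen A: after corrections the count is 17427 − 9 + 14 = 17432 varves.
A: 930.7 mm over 17432 years gives 930.7 / 17432 ≈ 0.053 mm per year.
For B, 0.053 mm/year × 15815 years = 838.2 mm.

838.2 mm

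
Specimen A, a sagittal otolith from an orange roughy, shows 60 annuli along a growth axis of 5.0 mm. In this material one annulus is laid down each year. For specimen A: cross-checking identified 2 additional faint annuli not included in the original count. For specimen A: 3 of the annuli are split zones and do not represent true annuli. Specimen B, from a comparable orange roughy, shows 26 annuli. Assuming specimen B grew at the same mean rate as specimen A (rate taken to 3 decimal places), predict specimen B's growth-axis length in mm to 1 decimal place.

2.2 mm

Specimen A: after corrections the count is 60 − 3 + 2 = 59 annuli.
A: Extension rate ≈ 5.0 / 59 = 0.085 mm per year.
B's length ≈ 0.085 × 26 = 2.2 mm.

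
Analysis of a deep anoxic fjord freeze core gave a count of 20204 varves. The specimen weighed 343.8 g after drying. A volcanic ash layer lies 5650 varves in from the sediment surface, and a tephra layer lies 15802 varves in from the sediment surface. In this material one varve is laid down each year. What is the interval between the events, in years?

15802 − 5650 = 10152 varves lie between the two events.
At one varve per year, 10152 years elapsed between them.

10152 years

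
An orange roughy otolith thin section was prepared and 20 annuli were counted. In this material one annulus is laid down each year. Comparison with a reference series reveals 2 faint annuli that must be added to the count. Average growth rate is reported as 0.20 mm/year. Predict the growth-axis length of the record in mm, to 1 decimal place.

4.4 mm

Adjusted count: 20 + 2 = 22 annuli.
22 years at 0.20 mm/year gives 0.20 × 22 = 4.4 mm.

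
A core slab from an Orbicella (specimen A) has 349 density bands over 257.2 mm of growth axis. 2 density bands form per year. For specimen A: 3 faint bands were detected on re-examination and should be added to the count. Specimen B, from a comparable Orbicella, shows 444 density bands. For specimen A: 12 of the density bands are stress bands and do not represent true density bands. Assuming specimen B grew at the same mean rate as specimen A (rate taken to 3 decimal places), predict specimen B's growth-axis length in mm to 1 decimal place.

335.9 mm

Specimen A: true density band count = 349 − 12 + 3 = 340.
Specimen A: 340 density bands at 2 per year is 340 / 2 = 170 years.
A: 257.2 mm over 170 years gives 257.2 / 170 ≈ 1.513 mm/yr.
Specimen B: 444 density bands at 2 per year is 444 / 2 = 222 years. Length of B = 1.513 × 222 = 335.9 mm.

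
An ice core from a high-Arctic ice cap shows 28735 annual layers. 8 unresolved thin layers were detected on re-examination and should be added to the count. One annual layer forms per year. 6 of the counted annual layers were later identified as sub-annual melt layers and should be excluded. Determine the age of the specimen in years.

True annual layer count = 28735 − 6 + 8 = 28737.
At one annual layer per year, that is 28737 years.

28737 years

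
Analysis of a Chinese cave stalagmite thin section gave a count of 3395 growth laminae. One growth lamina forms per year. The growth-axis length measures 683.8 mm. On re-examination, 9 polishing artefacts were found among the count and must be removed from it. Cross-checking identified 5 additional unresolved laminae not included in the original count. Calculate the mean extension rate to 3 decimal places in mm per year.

0.202 mm per year

Correcting the raw count gives 3395 − 9 + 5 = 3391 true growth laminae.
Extension rate ≈ 683.8 / 3391 = 0.202 mm per year.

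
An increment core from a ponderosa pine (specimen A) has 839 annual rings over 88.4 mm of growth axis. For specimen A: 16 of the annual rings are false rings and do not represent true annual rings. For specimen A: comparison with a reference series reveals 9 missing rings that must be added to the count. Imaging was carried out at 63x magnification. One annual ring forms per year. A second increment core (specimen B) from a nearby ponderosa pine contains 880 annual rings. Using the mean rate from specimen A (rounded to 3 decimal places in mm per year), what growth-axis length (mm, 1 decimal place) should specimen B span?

93.3 mm

Specimen A: adjusted count: 839 − 16 + 9 = 832 annual rings.
A: 88.4 mm over 832 years gives 88.4 / 832 ≈ 0.106 mm/year.
B's length ≈ 0.106 × 880 = 93.3 mm.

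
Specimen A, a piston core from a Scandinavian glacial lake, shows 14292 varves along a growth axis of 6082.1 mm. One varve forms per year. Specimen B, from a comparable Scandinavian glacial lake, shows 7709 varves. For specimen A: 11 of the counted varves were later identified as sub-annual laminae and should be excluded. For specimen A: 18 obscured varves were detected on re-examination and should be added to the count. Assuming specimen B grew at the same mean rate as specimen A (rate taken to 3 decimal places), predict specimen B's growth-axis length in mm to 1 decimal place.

3276.3 mm

Specimen A: true varve count = 14292 − 11 + 18 = 14299.
A: 6082.1 mm over 14299 years gives 6082.1 / 14299 ≈ 0.425 mm/year.
For B, 0.425 mm/year × 7709 years = 3276.3 mm.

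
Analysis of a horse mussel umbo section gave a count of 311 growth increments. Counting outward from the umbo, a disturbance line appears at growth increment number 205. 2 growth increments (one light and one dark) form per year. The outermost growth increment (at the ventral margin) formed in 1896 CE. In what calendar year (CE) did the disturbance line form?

1843 CE

311 − 205 = 106 growth increments lie beyond the disturbance line toward the ventral margin.
Dividing by 2 growth increments per year: 106 / 2 = 53 years.
Counting back 53 years from 1896 CE places the disturbance line in 1896 − 53 = 1843 CE.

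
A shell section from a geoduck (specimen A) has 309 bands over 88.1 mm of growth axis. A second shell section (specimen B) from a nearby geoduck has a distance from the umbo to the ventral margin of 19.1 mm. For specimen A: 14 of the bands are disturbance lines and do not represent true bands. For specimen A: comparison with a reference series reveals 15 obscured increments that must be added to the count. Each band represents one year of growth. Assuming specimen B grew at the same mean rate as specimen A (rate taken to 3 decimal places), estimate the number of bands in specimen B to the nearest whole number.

Specimen A: correcting the raw count gives 309 − 14 + 15 = 310 true bands.
A: Mean rate = 88.1 mm / 310 years ≈ 0.284 mm/yr.
For B, 19.1 / 0.284 = 67.25 years ≈ 67 bands.

67 bands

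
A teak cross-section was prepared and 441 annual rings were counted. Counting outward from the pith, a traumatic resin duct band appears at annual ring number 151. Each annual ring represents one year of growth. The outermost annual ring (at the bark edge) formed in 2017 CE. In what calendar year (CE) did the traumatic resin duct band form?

Between annual ring 151 and the bark edge there are 441 − 151 = 290 annual rings.
2017 − 290 = 1727 CE.

1727 CE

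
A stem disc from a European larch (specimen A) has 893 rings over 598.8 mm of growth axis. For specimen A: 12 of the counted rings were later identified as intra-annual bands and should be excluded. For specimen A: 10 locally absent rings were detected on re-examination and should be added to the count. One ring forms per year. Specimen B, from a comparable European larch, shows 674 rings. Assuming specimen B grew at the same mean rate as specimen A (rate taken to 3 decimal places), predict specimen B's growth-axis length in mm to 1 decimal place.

Specimen A: correcting the raw count gives 893 − 12 + 10 = 891 true rings.
A: Mean rate = 598.8 mm / 891 years ≈ 0.672 mm/year.
For B, 0.672 mm/year × 674 years = 452.9 mm.

452.9 mm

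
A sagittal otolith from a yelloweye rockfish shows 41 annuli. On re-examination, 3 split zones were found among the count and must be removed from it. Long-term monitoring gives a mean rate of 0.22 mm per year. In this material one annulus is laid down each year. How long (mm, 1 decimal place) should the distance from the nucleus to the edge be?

8.4 mm

True annulus count = 41 − 3 = 38.
38 years at 0.22 mm/year gives 0.22 × 38 = 8.4 mm.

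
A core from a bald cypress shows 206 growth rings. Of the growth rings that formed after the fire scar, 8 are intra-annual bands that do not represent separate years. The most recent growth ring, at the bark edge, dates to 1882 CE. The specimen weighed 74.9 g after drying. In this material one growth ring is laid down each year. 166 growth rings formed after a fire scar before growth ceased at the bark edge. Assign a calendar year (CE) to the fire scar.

1724 CE

166 growth rings formed after the fire scar.
166 − 8 false = 158 true growth rings after the fire scar.
The growth ring at the bark edge is 1882 CE, so the fire scar dates to 1882 − 158 = 1724 CE.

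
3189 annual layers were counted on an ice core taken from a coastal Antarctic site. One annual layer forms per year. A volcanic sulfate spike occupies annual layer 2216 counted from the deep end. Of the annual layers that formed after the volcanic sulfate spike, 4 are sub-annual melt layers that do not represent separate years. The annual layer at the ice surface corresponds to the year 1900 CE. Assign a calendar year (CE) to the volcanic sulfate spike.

3189 − 2216 = 973 annual layers lie beyond the volcanic sulfate spike toward the ice surface.
Removing the 4 false annual layers leaves 973 − 4 = 969 true annual layers beyond the volcanic sulfate spike.
The annual layer at the ice surface is 1900 CE, so the volcanic sulfate spike dates to 1900 − 969 = 931 CE.

931 CE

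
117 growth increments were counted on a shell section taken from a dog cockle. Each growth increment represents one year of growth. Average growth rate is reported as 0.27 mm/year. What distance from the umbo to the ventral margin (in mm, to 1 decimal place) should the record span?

The record spans 117 years at 0.27 mm per year.
117 years at 0.27 mm/year gives 0.27 × 117 = 31.6 mm.

31.6 mm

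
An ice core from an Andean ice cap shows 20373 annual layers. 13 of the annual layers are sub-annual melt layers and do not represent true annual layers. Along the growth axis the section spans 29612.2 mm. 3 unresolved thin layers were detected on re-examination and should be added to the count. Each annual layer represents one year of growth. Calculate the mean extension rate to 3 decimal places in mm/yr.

True annual layer count = 20373 − 13 + 3 = 20363.
Extension rate ≈ 29612.2 / 20363 = 1.454 mm/yr.

1.454 mm/yr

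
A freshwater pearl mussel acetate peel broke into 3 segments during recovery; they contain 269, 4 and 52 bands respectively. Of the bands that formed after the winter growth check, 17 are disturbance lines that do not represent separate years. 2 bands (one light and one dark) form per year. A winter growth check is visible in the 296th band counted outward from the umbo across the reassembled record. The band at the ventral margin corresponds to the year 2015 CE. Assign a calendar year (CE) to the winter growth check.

Total bands = 269 + 4 + 52 = 325.
325 − 296 = 29 bands lie beyond the winter growth check toward the ventral margin.
Excluding 17 false bands: 29 − 17 = 12.
12 bands at 2 per year is 12 / 2 = 6 years.
The band at the ventral margin is 2015 CE, so the winter growth check dates to 2015 − 6 = 2009 CE.

2009 CE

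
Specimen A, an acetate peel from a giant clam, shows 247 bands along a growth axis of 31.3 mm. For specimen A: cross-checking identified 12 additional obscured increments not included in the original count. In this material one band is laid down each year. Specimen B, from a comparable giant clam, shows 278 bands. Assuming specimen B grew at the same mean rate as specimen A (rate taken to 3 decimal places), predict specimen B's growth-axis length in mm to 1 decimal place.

33.6 mm

Specimen A: true band count = 247 + 12 = 259.
A: Mean rate = 31.3 mm / 259 years ≈ 0.121 mm per year.
Length of B = 0.121 × 278 = 33.6 mm.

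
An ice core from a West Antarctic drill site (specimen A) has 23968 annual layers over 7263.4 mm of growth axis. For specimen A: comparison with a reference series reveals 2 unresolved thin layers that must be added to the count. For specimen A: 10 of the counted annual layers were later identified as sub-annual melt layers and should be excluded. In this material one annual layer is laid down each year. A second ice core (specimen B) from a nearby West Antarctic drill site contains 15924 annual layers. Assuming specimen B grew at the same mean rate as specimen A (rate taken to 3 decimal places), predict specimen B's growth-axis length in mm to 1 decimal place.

Specimen A: after corrections the count is 23968 − 10 + 2 = 23960 annual layers.
A: Extension rate ≈ 7263.4 / 23960 = 0.303 mm/yr.
For B, 0.303 mm/year × 15924 years = 4825.0 mm.

4825.0 mm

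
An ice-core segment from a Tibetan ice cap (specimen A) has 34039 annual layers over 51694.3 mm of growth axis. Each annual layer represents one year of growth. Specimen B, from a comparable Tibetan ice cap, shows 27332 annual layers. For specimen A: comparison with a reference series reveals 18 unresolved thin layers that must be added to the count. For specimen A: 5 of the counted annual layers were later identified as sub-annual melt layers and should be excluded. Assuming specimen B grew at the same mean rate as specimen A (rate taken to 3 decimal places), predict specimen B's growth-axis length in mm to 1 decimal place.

41490.0 mm

Specimen A: correcting the raw count gives 34039 − 5 + 18 = 34052 true annual layers.
A: Mean rate = 51694.3 mm / 34052 years ≈ 1.518 mm/yr.
Length of B = 1.518 × 27332 = 41490.0 mm.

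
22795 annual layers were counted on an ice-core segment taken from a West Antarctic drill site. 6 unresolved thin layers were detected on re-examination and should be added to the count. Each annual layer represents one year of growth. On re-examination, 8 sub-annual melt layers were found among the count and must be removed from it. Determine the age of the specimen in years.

22793 years

Correcting the raw count gives 22795 − 8 + 6 = 22793 true annual layers.
With a one-to-one annual layer periodicity this is 22793 years.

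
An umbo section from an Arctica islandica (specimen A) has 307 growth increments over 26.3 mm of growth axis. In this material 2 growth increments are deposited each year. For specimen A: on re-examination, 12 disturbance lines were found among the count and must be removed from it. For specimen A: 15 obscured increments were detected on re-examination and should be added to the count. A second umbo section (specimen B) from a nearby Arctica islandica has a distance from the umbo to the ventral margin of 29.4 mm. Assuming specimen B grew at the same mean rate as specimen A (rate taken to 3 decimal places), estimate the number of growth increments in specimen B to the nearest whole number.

346 growth increments

Specimen A: adjusted count: 307 − 12 + 15 = 310 growth increments.
Specimen A: 310 growth increments at 2 per year is 310 / 2 = 155 years.
A: 26.3 mm over 155 years gives 26.3 / 155 ≈ 0.170 mm/year.
For B, 29.4 / 0.170 = 172.94 years; at 2 growth increments per year that is 172.94 × 2 ≈ 346 growth increments.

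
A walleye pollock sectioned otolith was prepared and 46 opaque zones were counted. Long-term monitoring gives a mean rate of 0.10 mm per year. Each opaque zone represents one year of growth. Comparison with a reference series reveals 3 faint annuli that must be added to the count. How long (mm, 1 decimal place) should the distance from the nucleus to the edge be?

True opaque zone count = 46 + 3 = 49.
Predicted length = 0.10 mm/year × 49 years = 4.9 mm.

4.9 mm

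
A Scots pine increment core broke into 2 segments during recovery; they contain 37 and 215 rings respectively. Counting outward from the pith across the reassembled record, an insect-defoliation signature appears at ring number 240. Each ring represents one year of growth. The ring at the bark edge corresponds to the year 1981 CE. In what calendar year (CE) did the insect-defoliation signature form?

1969 CE

Total rings = 37 + 215 = 252.
252 − 240 = 12 rings lie beyond the insect-defoliation signature toward the bark edge.
1981 − 12 = 1969 CE.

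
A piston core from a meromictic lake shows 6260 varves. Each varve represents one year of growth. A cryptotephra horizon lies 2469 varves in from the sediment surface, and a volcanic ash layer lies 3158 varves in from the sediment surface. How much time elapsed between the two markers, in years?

Separation: 3158 − 2469 = 689 varves.
That is 689 years at one varve per year.

689 years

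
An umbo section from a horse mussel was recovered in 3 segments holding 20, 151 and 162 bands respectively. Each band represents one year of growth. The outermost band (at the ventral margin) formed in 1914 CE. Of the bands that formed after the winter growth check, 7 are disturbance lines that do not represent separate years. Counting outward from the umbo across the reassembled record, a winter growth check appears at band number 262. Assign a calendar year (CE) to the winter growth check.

Total bands = 20 + 151 + 162 = 333.
333 − 262 = 71 bands lie beyond the winter growth check toward the ventral margin.
Removing the 7 false bands leaves 71 − 7 = 64 true bands beyond the winter growth check.
Counting back 64 years from 1914 CE places the winter growth check in 1914 − 64 = 1850 CE.

1850 CE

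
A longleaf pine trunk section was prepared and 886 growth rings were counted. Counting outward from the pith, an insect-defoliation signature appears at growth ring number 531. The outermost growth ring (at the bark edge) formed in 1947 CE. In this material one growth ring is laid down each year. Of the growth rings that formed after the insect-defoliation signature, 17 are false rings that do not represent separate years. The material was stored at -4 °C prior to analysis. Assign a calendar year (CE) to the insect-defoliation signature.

1609 CE

The insect-defoliation signature sits at growth ring 531 from the pith, so 886 − 531 = 355 growth rings formed after it.
Excluding 17 false growth rings: 355 − 17 = 338.
Counting back 338 years from 1947 CE places the insect-defoliation signature in 1947 − 338 = 1609 CE.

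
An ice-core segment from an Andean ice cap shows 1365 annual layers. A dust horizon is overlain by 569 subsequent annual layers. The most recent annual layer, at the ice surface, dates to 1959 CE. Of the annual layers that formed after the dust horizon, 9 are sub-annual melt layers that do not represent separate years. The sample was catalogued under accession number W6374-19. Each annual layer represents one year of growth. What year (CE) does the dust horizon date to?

There are 569 annual layers younger than the dust horizon.
Removing the 9 false annual layers leaves 569 − 9 = 560 true annual layers beyond the dust horizon.
1959 − 560 = 1399 CE.

1399 CE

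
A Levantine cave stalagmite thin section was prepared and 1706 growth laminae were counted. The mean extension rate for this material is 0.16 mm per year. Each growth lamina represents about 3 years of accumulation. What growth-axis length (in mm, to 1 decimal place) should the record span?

1706 growth laminae at 3 years each span 1706 × 3 = 5118 years.
Length ≈ 0.16 × 5118 = 818.9 mm.

818.9 mm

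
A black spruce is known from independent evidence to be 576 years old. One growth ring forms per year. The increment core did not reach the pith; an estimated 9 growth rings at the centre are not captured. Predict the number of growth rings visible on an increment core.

567 growth rings

One growth ring per year gives 576 growth rings over 576 years.
Less the 9 uncaptured growth rings: 576 − 9 = 567.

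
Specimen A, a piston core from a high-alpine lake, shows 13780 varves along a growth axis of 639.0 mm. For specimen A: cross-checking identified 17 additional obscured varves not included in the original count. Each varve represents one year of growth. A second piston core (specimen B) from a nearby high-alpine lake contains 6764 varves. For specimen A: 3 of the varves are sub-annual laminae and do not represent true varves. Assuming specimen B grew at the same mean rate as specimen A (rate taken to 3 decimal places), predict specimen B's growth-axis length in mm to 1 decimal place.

Specimen A: true varve count = 13780 − 3 + 17 = 13794.
A: Extension rate ≈ 639.0 / 13794 = 0.046 mm/yr.
Length of B = 0.046 × 6764 = 311.1 mm.

311.1 mm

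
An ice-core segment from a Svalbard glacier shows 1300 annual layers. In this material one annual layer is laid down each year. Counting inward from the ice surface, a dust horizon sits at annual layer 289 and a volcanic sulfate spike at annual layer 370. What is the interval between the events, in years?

81 yr

370 − 289 = 81 annual layers lie between the two events.
One annual layer per year makes the interval 81 years.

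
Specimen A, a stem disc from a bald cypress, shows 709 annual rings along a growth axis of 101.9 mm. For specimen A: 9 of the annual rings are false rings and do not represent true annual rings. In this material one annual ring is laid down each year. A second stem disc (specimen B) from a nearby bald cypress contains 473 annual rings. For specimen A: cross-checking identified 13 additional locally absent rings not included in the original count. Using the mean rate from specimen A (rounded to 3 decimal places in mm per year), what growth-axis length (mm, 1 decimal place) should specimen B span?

67.6 mm

Specimen A: after corrections the count is 709 − 9 + 13 = 713 annual rings.
A: Extension rate ≈ 101.9 / 713 = 0.143 mm per year.
Length of B = 0.143 × 473 = 67.6 mm.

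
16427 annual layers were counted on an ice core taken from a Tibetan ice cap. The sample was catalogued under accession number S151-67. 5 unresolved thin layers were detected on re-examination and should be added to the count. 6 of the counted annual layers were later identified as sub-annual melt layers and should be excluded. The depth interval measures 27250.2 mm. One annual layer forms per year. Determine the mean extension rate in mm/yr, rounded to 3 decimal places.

1.659 mm/yr

True annual layer count = 16427 − 6 + 5 = 16426.
27250.2 mm over 16426 years gives 27250.2 / 16426 ≈ 1.659 mm/yr.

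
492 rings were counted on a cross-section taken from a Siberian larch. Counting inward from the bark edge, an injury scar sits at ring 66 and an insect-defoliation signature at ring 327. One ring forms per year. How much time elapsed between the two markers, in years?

The two markers are separated by 327 − 66 = 261 rings.
One ring per year makes the interval 261 years.

261 yr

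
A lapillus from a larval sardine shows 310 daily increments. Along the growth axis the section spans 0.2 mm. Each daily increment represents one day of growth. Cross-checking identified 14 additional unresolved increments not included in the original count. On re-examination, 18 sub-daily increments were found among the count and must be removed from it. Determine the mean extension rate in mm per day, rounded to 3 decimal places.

After corrections the count is 310 − 18 + 14 = 306 daily increments.
Extension rate ≈ 0.2 / 306 = 0.001 mm per day.

0.001 mm per day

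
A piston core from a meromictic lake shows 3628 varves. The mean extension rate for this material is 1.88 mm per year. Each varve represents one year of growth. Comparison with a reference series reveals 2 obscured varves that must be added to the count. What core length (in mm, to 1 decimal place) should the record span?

6824.4 mm

True varve count = 3628 + 2 = 3630.
Predicted length = 1.88 mm/year × 3630 years = 6824.4 mm.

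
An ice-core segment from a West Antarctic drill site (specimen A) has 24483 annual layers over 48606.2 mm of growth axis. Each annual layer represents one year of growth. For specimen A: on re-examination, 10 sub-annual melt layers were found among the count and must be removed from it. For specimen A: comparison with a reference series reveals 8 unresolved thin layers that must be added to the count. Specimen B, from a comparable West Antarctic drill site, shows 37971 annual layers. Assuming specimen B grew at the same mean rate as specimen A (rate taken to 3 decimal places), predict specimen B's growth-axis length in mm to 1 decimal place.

75372.4 mm

Specimen A: true annual layer count = 24483 − 10 + 8 = 24481.
A: 48606.2 mm over 24481 years gives 48606.2 / 24481 ≈ 1.985 mm/year.
B's length ≈ 1.985 × 37971 = 75372.4 mm.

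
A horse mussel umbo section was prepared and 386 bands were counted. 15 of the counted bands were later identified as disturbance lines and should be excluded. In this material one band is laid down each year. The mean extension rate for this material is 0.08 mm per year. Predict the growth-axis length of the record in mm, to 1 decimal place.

29.7 mm

Adjusted count: 386 − 15 = 371 bands.
Predicted length = 0.08 mm/year × 371 years = 29.7 mm.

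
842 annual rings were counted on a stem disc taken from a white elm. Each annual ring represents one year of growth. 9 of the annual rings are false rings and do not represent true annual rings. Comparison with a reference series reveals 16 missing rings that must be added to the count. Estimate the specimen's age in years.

Correcting the raw count gives 842 − 9 + 16 = 849 true annual rings.
At one annual ring per year, that is 849 years.

849 years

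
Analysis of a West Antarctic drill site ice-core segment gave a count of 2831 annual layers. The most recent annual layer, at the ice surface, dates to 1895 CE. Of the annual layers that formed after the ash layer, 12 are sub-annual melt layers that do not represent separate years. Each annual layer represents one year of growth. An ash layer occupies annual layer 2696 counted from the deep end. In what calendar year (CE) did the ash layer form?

1772 CE

Between annual layer 2696 and the ice surface there are 2831 − 2696 = 135 annual layers.
Excluding 12 false annual layers: 135 − 12 = 123.
Counting back 123 years from 1895 CE places the ash layer in 1895 − 123 = 1772 CE.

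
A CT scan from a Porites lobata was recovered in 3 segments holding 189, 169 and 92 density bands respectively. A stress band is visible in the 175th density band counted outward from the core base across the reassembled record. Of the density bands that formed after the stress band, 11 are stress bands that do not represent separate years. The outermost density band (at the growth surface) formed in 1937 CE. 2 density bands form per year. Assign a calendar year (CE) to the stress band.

Total density bands = 189 + 169 + 92 = 450.
450 − 175 = 275 density bands lie beyond the stress band toward the growth surface.
Removing the 11 false density bands leaves 275 − 11 = 264 true density bands beyond the stress band.
With 2 density bands per year, 264 / 2 = 132 years.
Counting back 132 years from 1937 CE places the stress band in 1937 − 132 = 1805 CE.

1805 CE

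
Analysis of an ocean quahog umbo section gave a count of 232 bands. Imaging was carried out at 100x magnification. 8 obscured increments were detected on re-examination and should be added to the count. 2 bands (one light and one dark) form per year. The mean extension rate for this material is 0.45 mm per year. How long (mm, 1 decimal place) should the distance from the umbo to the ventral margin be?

54.0 mm

Adjusted count: 232 + 8 = 240 bands.
Dividing by 2 bands per year: 240 / 2 = 120 years.
Predicted length = 0.45 mm/year × 120 years = 54.0 mm.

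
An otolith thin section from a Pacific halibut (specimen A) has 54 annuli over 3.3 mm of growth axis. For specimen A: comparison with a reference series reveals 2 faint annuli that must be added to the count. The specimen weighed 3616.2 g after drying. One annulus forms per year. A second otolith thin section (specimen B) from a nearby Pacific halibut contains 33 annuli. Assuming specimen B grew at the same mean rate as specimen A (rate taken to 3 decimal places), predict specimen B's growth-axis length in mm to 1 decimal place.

Specimen A: correcting the raw count gives 54 + 2 = 56 true annuli.
A: Mean rate = 3.3 mm / 56 years ≈ 0.059 mm per year.
B's length ≈ 0.059 × 33 = 1.9 mm.

1.9 mm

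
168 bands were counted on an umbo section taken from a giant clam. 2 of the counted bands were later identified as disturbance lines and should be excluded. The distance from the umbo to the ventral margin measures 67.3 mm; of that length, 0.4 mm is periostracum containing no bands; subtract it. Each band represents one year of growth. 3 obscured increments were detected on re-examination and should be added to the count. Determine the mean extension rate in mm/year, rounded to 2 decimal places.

0.40 mm/year

Adjusted count: 168 − 2 + 3 = 169 bands.
The growth record spans 67.3 − 0.4 = 66.9 mm.
66.9 mm over 169 years gives 66.9 / 169 ≈ 0.40 mm/year.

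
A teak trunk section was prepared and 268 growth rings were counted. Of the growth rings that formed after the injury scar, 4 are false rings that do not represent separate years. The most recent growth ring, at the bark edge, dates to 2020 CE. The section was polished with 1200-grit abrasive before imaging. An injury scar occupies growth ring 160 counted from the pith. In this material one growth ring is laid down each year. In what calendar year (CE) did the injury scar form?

1916 CE

268 − 160 = 108 growth rings lie beyond the injury scar toward the bark edge.
Excluding 4 false growth rings: 108 − 4 = 104.
The growth ring at the bark edge is 2020 CE, so the injury scar dates to 2020 − 104 = 1916 CE.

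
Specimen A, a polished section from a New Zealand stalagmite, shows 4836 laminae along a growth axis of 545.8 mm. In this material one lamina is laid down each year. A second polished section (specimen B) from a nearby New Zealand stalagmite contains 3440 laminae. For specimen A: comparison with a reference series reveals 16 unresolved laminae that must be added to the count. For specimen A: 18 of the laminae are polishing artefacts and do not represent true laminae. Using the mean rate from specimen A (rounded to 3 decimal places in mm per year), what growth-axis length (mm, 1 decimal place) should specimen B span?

Specimen A: adjusted count: 4836 − 18 + 16 = 4834 laminae.
A: Mean rate = 545.8 mm / 4834 years ≈ 0.113 mm/year.
B's length ≈ 0.113 × 3440 = 388.7 mm.

388.7 mm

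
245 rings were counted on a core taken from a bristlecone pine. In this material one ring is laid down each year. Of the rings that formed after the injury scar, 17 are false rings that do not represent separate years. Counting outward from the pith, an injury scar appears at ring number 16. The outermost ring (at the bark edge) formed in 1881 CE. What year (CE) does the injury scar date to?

The injury scar sits at ring 16 from the pith, so 245 − 16 = 229 rings formed after it.
229 − 17 false = 212 true rings after the injury scar.
1881 − 212 = 1669 CE.

1669 CE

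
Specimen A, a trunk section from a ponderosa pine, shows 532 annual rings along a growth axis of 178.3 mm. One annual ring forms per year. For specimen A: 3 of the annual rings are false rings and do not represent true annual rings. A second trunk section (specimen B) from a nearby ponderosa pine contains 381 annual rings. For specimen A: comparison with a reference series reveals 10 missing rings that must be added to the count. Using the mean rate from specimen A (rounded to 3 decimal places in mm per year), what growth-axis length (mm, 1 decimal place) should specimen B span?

126.1 mm

Specimen A: true annual ring count = 532 − 3 + 10 = 539.
A: Extension rate ≈ 178.3 / 539 = 0.331 mm per year.
B's length ≈ 0.331 × 381 = 126.1 mm.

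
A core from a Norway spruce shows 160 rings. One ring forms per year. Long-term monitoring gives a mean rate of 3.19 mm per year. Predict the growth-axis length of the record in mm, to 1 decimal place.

160 years of growth are recorded.
Predicted length = 3.19 mm/year × 160 years = 510.4 mm.

510.4 mm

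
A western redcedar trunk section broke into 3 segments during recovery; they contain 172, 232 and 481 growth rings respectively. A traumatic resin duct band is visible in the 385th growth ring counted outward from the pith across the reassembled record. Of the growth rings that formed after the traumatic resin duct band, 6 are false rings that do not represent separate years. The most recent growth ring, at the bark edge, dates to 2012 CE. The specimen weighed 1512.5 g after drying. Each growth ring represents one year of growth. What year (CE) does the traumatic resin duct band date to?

Total growth rings = 172 + 232 + 481 = 885.
885 − 385 = 500 growth rings lie beyond the traumatic resin duct band toward the bark edge.
500 − 6 false = 494 true growth rings after the traumatic resin duct band.
2012 − 494 = 1518 CE.

1518 CE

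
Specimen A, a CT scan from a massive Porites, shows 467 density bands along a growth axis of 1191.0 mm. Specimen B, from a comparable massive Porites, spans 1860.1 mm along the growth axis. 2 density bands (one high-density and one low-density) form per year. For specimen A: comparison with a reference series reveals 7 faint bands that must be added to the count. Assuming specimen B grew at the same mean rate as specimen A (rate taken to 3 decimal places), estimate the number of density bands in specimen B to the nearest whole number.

Specimen A: after corrections the count is 467 + 7 = 474 density bands.
Specimen A: 474 density bands at 2 per year is 474 / 2 = 237 years.
A: 1191.0 mm over 237 years gives 1191.0 / 237 ≈ 5.025 mm per year.
Specimen B: 1860.1 mm / 5.025 mm per year = 370.17 years; at 2 density bands per year that is 370.17 × 2 ≈ 740 density bands.

740 density bands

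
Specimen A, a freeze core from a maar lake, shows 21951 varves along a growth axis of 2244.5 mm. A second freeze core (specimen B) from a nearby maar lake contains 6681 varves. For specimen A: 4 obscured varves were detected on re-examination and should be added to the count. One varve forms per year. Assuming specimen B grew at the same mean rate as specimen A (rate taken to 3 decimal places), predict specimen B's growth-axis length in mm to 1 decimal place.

681.5 mm

Specimen A: true varve count = 21951 + 4 = 21955.
A: Extension rate ≈ 2244.5 / 21955 = 0.102 mm/yr.
For B, 0.102 mm/year × 6681 years = 681.5 mm.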